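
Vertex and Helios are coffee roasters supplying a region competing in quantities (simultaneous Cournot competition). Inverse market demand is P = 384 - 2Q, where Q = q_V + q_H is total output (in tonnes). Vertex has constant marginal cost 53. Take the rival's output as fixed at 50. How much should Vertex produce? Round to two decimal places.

57.75

With the rival's output fixed at 50, Vertex's profit is π_V = (384 - 2·50 - 2q_V)q_V - (53q_V) = (284 - 2q_V)q_V - (53q_V).
∂π_V/∂q_V = 231 - 4q_V = 0, so q_V = 231/4.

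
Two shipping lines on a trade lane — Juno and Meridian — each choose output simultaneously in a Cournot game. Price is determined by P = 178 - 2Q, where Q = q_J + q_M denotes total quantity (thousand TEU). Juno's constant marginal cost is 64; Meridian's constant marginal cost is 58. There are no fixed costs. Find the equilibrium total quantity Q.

39

Juno's profit: π_J = (178 - 2Q)q_J - (64q_J). Setting ∂π_J/∂q_J = 0: 114 - 4q_J - 2(q_M) = 0.
Meridian's first-order condition: 120 - 4q_M - 2(q_J) = 0.
Rearranging gives the reaction functions q_J = (114 - 2q_M)/4 and q_M = (120 - 2q_J)/4.
Solving the pair: q_J = 18, q_M = 21.
Total output Q = 18 + 21 = 39.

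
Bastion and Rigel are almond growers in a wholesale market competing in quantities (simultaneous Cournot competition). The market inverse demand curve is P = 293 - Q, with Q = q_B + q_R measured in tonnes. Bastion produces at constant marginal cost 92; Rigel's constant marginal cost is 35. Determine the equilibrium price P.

Bastion's profit: π_B = (293 - Q)q_B - (92q_B). Setting ∂π_B/∂q_B = 0: 201 - 2q_B - (q_R) = 0.
Rigel's profit: π_R = (293 - Q)q_R - (35q_R). Setting ∂π_R/∂q_R = 0: 258 - 2q_R - (q_B) = 0.
Rearranging gives the reaction functions q_B = (201 - q_R)/2 and q_R = (258 - q_B)/2.
Solving the pair: q_B = 48, q_R = 105.
Total output Q = 153, so price P = 293 - 153 = 140.

140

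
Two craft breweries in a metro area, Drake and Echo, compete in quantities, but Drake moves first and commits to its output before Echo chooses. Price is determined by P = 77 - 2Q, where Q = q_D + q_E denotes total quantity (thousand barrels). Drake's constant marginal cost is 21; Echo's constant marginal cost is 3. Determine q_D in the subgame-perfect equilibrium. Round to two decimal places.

The follower Echo best-responds to any q_D: π_E = (77 - 2Q)q_E - 3q_E.
Follower FOC: 74 - 2q_D - 4q_E = 0, so q_E(q_D) = (74 - 2q_D)/4.
The leader anticipates this reaction. Substituting into P = 77 - 2Q gives P = 40 - q_D, so π_D = (40 - q_D)q_D - 21q_D.
The leader's first-order condition 19 - 2q_D = 0 yields q_D = 19/2.
Then q_E = (74 - 2·(19/2))/4 = 55/4.

9.50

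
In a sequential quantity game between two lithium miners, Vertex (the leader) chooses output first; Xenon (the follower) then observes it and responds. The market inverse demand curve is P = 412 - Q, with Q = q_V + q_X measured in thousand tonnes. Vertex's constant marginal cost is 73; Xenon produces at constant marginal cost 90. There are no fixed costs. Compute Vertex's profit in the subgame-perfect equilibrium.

15842

Solve by backward induction. Given q_V, the follower Xenon maximises π_X = (412 - q_V - q_X)q_X - 90q_X.
∂π_X/∂q_X = 322 - q_V - 2q_X = 0 gives the reaction function q_X = (322 - q_V)/2.
Vertex substitutes q_X(q_V) into its own profit: π_V = q_V(412 - q_V - (322 - q_V)/2) - 73q_V = (251 - (1/2)q_V)q_V - 73q_V.
The leader's first-order condition 178 - q_V = 0 yields q_V = 178.
Then q_X = (322 - 178)/2 = 72.
Price P = 412 - 250 = 162.
Vertex's profit: (162 - 73)·178 = 15842.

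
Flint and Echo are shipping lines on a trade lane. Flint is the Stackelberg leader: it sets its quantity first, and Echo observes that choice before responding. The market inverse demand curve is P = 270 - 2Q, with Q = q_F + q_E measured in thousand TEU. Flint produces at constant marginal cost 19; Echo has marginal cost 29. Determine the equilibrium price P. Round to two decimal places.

Solve by backward induction. Given q_F, the follower Echo maximises π_E = (270 - 2q_F - 2q_E)q_E - 29q_E.
Follower FOC: 241 - 2q_F - 4q_E = 0, so q_E(q_F) = (241 - 2q_F)/4.
Flint substitutes q_E(q_F) into its own profit: π_F = q_F(270 - 2q_F - (241 - 2q_F)/2) - 19q_F = (299/2 - q_F)q_F - 19q_F.
The leader's first-order condition 261/2 - 2q_F = 0 yields q_F = 261/4.
Then q_E = (241 - 2·(261/4))/4 = 221/8.
Total output Q = 743/8, so price P = 270 - 2·(743/8) = 337/4.

84.25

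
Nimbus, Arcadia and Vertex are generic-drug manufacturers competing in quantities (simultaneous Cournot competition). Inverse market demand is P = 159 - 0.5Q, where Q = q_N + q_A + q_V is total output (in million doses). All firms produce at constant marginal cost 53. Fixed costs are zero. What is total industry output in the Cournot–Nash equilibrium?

159

A representative firm's profit is π_i = q_i(159 - 0.5Q) - 53q_i.
Setting ∂π_i/∂q_i = 0 with rivals' quantities fixed: 106 - q_i - (1/2)·Σ_{j≠i} q_j = 0.
By symmetry each firm produces the same amount; substituting Σ_{j≠i} q_j = 2q_i yields q_i = 106/2 = 53.
Total output Q = 53 + 53 + 53 = 159.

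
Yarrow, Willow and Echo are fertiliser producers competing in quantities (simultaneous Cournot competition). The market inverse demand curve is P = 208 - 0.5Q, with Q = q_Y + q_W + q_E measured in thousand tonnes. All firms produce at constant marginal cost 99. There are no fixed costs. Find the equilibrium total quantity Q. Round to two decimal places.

A representative firm's profit is π_i = q_i(208 - 0.5Q) - 99q_i.
Setting ∂π_i/∂q_i = 0 with rivals' quantities fixed: 109 - q_i - (1/2)·Σ_{j≠i} q_j = 0.
By symmetry each firm produces the same amount; substituting Σ_{j≠i} q_j = 2q_i yields q_i = 109/2.
Total output Q = 109/2 + 109/2 + 109/2 = 327/2.

163.50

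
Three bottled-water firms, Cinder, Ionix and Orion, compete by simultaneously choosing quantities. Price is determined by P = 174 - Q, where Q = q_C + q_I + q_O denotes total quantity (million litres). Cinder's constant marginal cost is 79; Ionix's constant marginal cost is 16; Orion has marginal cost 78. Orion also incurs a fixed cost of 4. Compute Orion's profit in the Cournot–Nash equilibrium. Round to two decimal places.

72.56

Cinder's profit: π_C = (174 - Q)q_C - (79q_C). Setting ∂π_C/∂q_C = 0: 95 - 2q_C - (q_I + q_O) = 0.
Ionix's first-order condition: 158 - 2q_I - (q_C + q_O) = 0.
Orion's profit: π_O = (174 - Q)q_O - (78q_O). Setting ∂π_O/∂q_O = 0: 96 - 2q_O - (q_C + q_I) = 0.
Summing all 3 equations gives 349 − 4Q = 0, hence Q = 349/4.
Back-substituting: q_C = (95 − 349/4) = 31/4, q_I = (158 − 349/4) = 283/4, q_O = (96 − 349/4) = 35/4.
Price P = 174 - 349/4 = 347/4.
Orion's profit: (347/4 - 78)·(35/4) - 4 = 1161/16.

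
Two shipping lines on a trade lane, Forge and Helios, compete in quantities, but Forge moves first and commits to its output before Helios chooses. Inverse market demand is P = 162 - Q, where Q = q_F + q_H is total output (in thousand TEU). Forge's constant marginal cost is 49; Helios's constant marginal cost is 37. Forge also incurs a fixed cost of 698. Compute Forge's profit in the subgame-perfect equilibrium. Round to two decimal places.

Solve by backward induction. Given q_F, the follower Helios maximises π_H = (162 - q_F - q_H)q_H - 37q_H.
Follower FOC: 125 - q_F - 2q_H = 0, so q_H(q_F) = (125 - q_F)/2.
Forge substitutes q_H(q_F) into its own profit: π_F = q_F(162 - q_F - (125 - q_F)/2) - 49q_F = (199/2 - (1/2)q_F)q_F - 49q_F.
Maximising: ∂π_F/∂q_F = 101/2 - q_F = 0, giving q_F = 101/2.
Then q_H = (125 - 101/2)/2 = 149/4.
Price P = 162 - 351/4 = 297/4.
Forge's profit: (297/4 - 49)·(101/2) - 698 = 577.1250.

577.13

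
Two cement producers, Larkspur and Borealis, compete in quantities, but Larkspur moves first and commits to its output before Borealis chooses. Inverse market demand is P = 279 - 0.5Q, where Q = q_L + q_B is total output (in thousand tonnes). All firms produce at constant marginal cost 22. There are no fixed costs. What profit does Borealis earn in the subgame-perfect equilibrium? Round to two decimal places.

The follower Borealis best-responds to any q_L: π_B = (279 - 0.5Q)q_B - 22q_B.
Follower FOC: 257 - (1/2)q_L - q_B = 0, so q_B(q_L) = (257 - (1/2)q_L).
The leader anticipates this reaction. Substituting into P = 279 - 0.5Q gives P = 301/2 - (1/4)q_L, so π_L = (301/2 - (1/4)q_L)q_L - 22q_L.
Maximising: ∂π_L/∂q_L = 257/2 - (1/2)q_L = 0, giving q_L = 257.
Then q_B = (257 - (1/2)·257) = 257/2.
Price P = 279 - (1/2)·(771/2) = 345/4.
Borealis's profit: (345/4 - 22)·(257/2) = 8256.1250.

8256.13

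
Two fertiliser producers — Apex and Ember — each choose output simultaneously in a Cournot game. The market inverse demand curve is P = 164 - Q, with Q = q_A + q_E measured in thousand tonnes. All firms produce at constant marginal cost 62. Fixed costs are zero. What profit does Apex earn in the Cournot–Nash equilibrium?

Each firm earns π_i = (164 - Q)q_i - 62q_i.
Setting ∂π_i/∂q_i = 0 with rivals' quantities fixed: 102 - 2q_i - q_j = 0.
By symmetry each firm produces the same amount; substituting q_j = q_i yields q_i = 102/3 = 34.
Price P = 164 - 68 = 96.
Apex's profit: (96 - 62)·34 = 1156.

1156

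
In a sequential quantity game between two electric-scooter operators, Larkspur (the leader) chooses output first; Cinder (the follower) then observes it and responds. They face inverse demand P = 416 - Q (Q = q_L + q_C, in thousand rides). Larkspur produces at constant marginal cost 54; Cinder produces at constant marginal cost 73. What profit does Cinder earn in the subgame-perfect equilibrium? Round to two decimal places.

The follower Cinder best-responds to any q_L: π_C = (416 - Q)q_C - 73q_C.
Follower FOC: 343 - q_L - 2q_C = 0, so q_C(q_L) = (343 - q_L)/2.
The leader anticipates this reaction. Substituting into P = 416 - Q gives P = 489/2 - (1/2)q_L, so π_L = (489/2 - (1/2)q_L)q_L - 54q_L.
The leader's first-order condition 381/2 - q_L = 0 yields q_L = 381/2.
Then q_C = (343 - 381/2)/2 = 305/4.
Price P = 416 - 1067/4 = 597/4.
Cinder's profit: (597/4 - 73)·(305/4) = 5814.0625.

5814.06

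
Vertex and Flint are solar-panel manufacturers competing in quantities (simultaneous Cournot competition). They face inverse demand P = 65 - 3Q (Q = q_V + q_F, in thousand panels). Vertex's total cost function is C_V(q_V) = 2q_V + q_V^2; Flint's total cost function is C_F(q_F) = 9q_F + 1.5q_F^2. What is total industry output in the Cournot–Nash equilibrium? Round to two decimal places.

10.44

Vertex's profit: π_V = (65 - 3Q)q_V - (2q_V + q_V²). Setting ∂π_V/∂q_V = 0: 63 - 8q_V - 3(q_F) = 0.
Flint's first-order condition: 56 - 9q_F - 3(q_V) = 0.
Rearranging gives the reaction functions q_V = (63 - 3q_F)/8 and q_F = (56 - 3q_V)/9.
Substituting one into the other gives q_V = 19/3 and q_F = 37/9.
Total output Q = 19/3 + 37/9 = 94/9.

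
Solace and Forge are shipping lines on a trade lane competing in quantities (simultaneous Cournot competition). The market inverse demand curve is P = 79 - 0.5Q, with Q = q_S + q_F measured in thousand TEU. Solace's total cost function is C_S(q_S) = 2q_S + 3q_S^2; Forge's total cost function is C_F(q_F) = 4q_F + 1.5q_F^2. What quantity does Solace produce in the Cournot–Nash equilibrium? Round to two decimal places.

Solace's profit: π_S = (79 - 0.5Q)q_S - (2q_S + 3q_S²). Setting ∂π_S/∂q_S = 0: 77 - 7q_S - (1/2)(q_F) = 0.
Forge's first-order condition: 75 - 4q_F - (1/2)(q_S) = 0.
Rearranging gives the reaction functions q_S = (77 - (1/2)q_F)/7 and q_F = (75 - (1/2)q_S)/4.
Solving the pair: q_S = 1082/111, q_F = 1946/111.

9.75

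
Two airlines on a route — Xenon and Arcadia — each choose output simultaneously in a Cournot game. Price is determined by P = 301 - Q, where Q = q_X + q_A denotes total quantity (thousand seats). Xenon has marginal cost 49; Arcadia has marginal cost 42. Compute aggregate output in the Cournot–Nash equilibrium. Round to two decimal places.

170.33

Xenon's profit: π_X = (301 - Q)q_X - (49q_X). Setting ∂π_X/∂q_X = 0: 252 - 2q_X - (q_A) = 0.
Arcadia's first-order condition: 259 - 2q_A - (q_X) = 0.
So q_X = (252 - q_A)/2 and q_A = (259 - q_X)/2.
Solving the pair: q_X = 245/3, q_A = 266/3.
Total output Q = 245/3 + 266/3 = 511/3.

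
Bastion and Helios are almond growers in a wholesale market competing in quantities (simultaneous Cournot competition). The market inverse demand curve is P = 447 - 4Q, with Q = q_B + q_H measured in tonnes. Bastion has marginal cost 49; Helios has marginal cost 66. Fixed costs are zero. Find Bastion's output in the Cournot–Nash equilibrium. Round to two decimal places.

34.58

Bastion's profit: π_B = (447 - 4Q)q_B - (49q_B). Setting ∂π_B/∂q_B = 0: 398 - 8q_B - 4(q_H) = 0.
Helios's first-order condition: 381 - 8q_H - 4(q_B) = 0.
Best responses: q_B = (398 - 4q_H)/8, q_H = (381 - 4q_B)/8.
Solving the pair: q_B = 415/12, q_H = 91/3.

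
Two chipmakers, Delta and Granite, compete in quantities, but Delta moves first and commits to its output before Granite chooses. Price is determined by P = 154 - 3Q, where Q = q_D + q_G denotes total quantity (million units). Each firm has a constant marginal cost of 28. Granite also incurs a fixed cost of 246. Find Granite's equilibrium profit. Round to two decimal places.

84.75

Solve by backward induction. Given q_D, the follower Granite maximises π_G = (154 - 3q_D - 3q_G)q_G - 28q_G.
Follower FOC: 126 - 3q_D - 6q_G = 0, so q_G(q_D) = (126 - 3q_D)/6.
Delta substitutes q_G(q_D) into its own profit: π_D = q_D(154 - 3q_D - (126 - 3q_D)/2) - 28q_D = (91 - (3/2)q_D)q_D - 28q_D.
The leader's first-order condition 63 - 3q_D = 0 yields q_D = 21.
Then q_G = (126 - 3·21)/6 = 21/2.
Price P = 154 - 3·(63/2) = 119/2.
Granite's profit: (119/2 - 28)·(21/2) - 246 = 339/4.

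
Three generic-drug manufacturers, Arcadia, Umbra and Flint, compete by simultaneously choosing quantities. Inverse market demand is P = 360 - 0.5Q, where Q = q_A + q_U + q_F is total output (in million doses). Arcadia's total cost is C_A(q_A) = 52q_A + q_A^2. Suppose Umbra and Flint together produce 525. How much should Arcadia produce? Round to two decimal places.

With rivals' combined output fixed at 525, Arcadia's profit is π_A = (360 - (1/2)·525 - (1/2)q_A)q_A - (52q_A + q_A²) = (195/2 - (1/2)q_A)q_A - (52q_A + q_A²).
∂π_A/∂q_A = 91/2 - 3q_A = 0, so q_A = 91/6.

15.17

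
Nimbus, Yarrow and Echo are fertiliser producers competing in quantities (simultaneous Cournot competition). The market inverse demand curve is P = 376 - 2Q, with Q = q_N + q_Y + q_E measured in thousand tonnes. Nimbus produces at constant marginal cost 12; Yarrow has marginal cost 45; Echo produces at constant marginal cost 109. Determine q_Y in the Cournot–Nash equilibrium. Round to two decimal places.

45.25

Nimbus's profit: π_N = (376 - 2Q)q_N - (12q_N). Setting ∂π_N/∂q_N = 0: 364 - 4q_N - 2(q_Y + q_E) = 0.
Yarrow's first-order condition: 331 - 4q_Y - 2(q_N + q_E) = 0.
Echo's first-order condition: 267 - 4q_E - 2(q_N + q_Y) = 0.
Summing all 3 equations gives 962 − 8Q = 0, hence Q = 481/4.
Back-substituting: q_N = (364 − 481/2)/2 = 247/4, q_Y = (331 − 481/2)/2 = 181/4, q_E = (267 − 481/2)/2 = 53/4.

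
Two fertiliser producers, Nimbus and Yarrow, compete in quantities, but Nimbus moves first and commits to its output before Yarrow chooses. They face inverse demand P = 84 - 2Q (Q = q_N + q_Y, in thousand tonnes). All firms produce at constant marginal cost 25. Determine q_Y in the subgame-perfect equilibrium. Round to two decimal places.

7.38

Solve by backward induction. Given q_N, the follower Yarrow maximises π_Y = (84 - 2q_N - 2q_Y)q_Y - 25q_Y.
Setting the follower's marginal profit to zero, 59 - 2q_N - 4q_Y = 0, i.e. q_Y = (59 - 2q_N)/4.
Nimbus substitutes q_Y(q_N) into its own profit: π_N = q_N(84 - 2q_N - (59 - 2q_N)/2) - 25q_N = (109/2 - q_N)q_N - 25q_N.
Leader FOC: 59/2 - 2q_N = 0, so q_N = 59/4.
Then q_Y = (59 - 2·(59/4))/4 = 59/8.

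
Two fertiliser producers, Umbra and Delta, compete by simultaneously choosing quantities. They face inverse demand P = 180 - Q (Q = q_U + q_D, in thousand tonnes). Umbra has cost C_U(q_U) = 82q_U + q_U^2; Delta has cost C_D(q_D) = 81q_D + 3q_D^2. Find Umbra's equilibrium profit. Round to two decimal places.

Umbra's profit: π_U = (180 - Q)q_U - (82q_U + q_U²). Setting ∂π_U/∂q_U = 0: 98 - 4q_U - (q_D) = 0.
Delta's first-order condition: 99 - 8q_D - (q_U) = 0.
So q_U = (98 - q_D)/4 and q_D = (99 - q_U)/8.
Solving the pair: q_U = 685/31, q_D = 298/31.
Price P = 180 - 983/31 = 148.2903.
Umbra's profit: 148.2903·(685/31) - 82·(685/31) - (685/31)² = 976.5349.

976.53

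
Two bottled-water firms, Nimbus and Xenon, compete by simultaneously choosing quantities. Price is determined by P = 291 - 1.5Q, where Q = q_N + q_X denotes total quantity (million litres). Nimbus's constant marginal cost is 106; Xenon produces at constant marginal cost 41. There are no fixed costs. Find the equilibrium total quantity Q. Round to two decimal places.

Nimbus's profit: π_N = (291 - 1.5Q)q_N - (106q_N). Setting ∂π_N/∂q_N = 0: 185 - 3q_N - (3/2)(q_X) = 0.
Xenon's profit: π_X = (291 - 1.5Q)q_X - (41q_X). Setting ∂π_X/∂q_X = 0: 250 - 3q_X - (3/2)(q_N) = 0.
Rearranging gives the reaction functions q_N = (185 - (3/2)q_X)/3 and q_X = (250 - (3/2)q_N)/3.
Solving the pair: q_N = 80/3, q_X = 70.
Total output Q = 80/3 + 70 = 290/3.

96.67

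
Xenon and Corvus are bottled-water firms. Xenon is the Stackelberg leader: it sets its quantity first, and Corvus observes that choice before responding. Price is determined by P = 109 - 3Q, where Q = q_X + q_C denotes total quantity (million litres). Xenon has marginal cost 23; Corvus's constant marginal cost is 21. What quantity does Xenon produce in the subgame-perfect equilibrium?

The follower Corvus best-responds to any q_X: π_C = (109 - 3Q)q_C - 21q_C.
Setting the follower's marginal profit to zero, 88 - 3q_X - 6q_C = 0, i.e. q_C = (88 - 3q_X)/6.
Xenon substitutes q_C(q_X) into its own profit: π_X = q_X(109 - 3q_X - (88 - 3q_X)/2) - 23q_X = (65 - (3/2)q_X)q_X - 23q_X.
Maximising: ∂π_X/∂q_X = 42 - 3q_X = 0, giving q_X = 14.
Then q_C = (88 - 3·14)/6 = 23/3.

14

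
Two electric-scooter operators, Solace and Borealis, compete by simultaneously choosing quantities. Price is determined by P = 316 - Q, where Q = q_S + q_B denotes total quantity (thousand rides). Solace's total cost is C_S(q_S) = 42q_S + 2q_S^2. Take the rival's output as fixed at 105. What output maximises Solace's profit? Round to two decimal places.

With the rival's output fixed at 105, Solace's profit is π_S = (316 - 105 - q_S)q_S - (42q_S + 2q_S²) = (211 - q_S)q_S - (42q_S + 2q_S²).
∂π_S/∂q_S = 169 - 6q_S = 0, so q_S = 169/6.

28.17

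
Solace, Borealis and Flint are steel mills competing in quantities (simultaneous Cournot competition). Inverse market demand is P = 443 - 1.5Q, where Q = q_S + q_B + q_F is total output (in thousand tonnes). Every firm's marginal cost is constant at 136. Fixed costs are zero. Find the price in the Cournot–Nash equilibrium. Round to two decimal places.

212.75

A representative firm's profit is π_i = q_i(443 - 1.5Q) - 136q_i.
Setting ∂π_i/∂q_i = 0 with rivals' quantities fixed: 307 - 3q_i - (3/2)·Σ_{j≠i} q_j = 0.
With identical firms every q_j equals q_i, so Σ_{j≠i} q_j = 2q_i and 307 = 6q_i, giving q_i = 307/6.
Total output Q = 307/2, so price P = 443 - (3/2)·(307/2) = 851/4.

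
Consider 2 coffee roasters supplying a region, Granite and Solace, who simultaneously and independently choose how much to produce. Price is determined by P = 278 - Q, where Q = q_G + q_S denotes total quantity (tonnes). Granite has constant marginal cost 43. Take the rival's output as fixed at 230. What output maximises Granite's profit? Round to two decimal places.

2.50

With the rival's output fixed at 230, Granite's profit is π_G = (278 - 230 - q_G)q_G - (43q_G) = (48 - q_G)q_G - (43q_G).
∂π_G/∂q_G = 5 - 2q_G = 0, so q_G = 5/2.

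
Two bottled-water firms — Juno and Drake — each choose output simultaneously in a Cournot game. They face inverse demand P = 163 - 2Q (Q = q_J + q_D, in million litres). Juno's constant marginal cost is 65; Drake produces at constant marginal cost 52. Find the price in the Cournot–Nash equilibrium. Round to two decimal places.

Juno's profit: π_J = (163 - 2Q)q_J - (65q_J). Setting ∂π_J/∂q_J = 0: 98 - 4q_J - 2(q_D) = 0.
Drake's profit: π_D = (163 - 2Q)q_D - (52q_D). Setting ∂π_D/∂q_D = 0: 111 - 4q_D - 2(q_J) = 0.
Rearranging gives the reaction functions q_J = (98 - 2q_D)/4 and q_D = (111 - 2q_J)/4.
Solving the pair: q_J = 85/6, q_D = 62/3.
Total output Q = 209/6, so price P = 163 - 2·(209/6) = 280/3.

93.33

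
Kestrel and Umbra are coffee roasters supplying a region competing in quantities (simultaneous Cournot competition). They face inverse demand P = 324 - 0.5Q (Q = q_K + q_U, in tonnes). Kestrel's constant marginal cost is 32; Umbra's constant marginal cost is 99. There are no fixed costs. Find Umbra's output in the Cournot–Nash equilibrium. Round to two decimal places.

105.33

Kestrel's profit: π_K = (324 - 0.5Q)q_K - (32q_K). Setting ∂π_K/∂q_K = 0: 292 - q_K - (1/2)(q_U) = 0.
Umbra's profit: π_U = (324 - 0.5Q)q_U - (99q_U). Setting ∂π_U/∂q_U = 0: 225 - q_U - (1/2)(q_K) = 0.
Rearranging gives the reaction functions q_K = (292 - (1/2)q_U) and q_U = (225 - (1/2)q_K).
Substituting one into the other gives q_K = 718/3 and q_U = 316/3.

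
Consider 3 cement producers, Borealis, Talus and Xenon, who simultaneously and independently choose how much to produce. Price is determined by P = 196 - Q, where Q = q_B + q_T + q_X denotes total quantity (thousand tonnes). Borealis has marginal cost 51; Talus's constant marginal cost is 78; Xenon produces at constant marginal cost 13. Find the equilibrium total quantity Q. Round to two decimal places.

Borealis's profit: π_B = (196 - Q)q_B - (51q_B). Setting ∂π_B/∂q_B = 0: 145 - 2q_B - (q_T + q_X) = 0.
Talus's profit: π_T = (196 - Q)q_T - (78q_T). Setting ∂π_T/∂q_T = 0: 118 - 2q_T - (q_B + q_X) = 0.
Xenon's profit: π_X = (196 - Q)q_X - (13q_X). Setting ∂π_X/∂q_X = 0: 183 - 2q_X - (q_B + q_T) = 0.
Adding the 3 first-order conditions: 446 − 4Q = 0, so Q = 223/2.
Back-substituting: q_B = (145 − 223/2) = 67/2, q_T = (118 − 223/2) = 13/2, q_X = (183 − 223/2) = 143/2.
Total output Q = 67/2 + 13/2 + 143/2 = 223/2.

111.50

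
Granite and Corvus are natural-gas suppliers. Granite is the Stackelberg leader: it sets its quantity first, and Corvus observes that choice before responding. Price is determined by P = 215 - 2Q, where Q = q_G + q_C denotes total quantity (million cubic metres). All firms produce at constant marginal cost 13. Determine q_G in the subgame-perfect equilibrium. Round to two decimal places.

Solve by backward induction. Given q_G, the follower Corvus maximises π_C = (215 - 2q_G - 2q_C)q_C - 13q_C.
∂π_C/∂q_C = 202 - 2q_G - 4q_C = 0 gives the reaction function q_C = (202 - 2q_G)/4.
The leader anticipates this reaction. Substituting into P = 215 - 2Q gives P = 114 - q_G, so π_G = (114 - q_G)q_G - 13q_G.
Maximising: ∂π_G/∂q_G = 101 - 2q_G = 0, giving q_G = 101/2.
Then q_C = (202 - 2·(101/2))/4 = 101/4.

50.50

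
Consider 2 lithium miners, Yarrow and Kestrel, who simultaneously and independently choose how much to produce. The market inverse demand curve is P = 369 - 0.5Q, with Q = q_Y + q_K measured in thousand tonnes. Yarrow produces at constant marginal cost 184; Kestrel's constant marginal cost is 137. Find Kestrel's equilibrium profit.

Yarrow's profit: π_Y = (369 - 0.5Q)q_Y - (184q_Y). Setting ∂π_Y/∂q_Y = 0: 185 - q_Y - (1/2)(q_K) = 0.
Kestrel's first-order condition: 232 - q_K - (1/2)(q_Y) = 0.
Rearranging gives the reaction functions q_Y = (185 - (1/2)q_K) and q_K = (232 - (1/2)q_Y).
Substituting one into the other gives q_Y = 92 and q_K = 186.
Price P = 369 - (1/2)·278 = 230.
Kestrel's profit: (230 - 137)·186 = 17298.

17298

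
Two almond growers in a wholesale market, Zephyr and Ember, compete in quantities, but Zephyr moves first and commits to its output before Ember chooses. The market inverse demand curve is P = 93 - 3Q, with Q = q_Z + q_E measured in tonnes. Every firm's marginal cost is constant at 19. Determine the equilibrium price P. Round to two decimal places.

37.50

The follower Ember best-responds to any q_Z: π_E = (93 - 3Q)q_E - 19q_E.
Follower FOC: 74 - 3q_Z - 6q_E = 0, so q_E(q_Z) = (74 - 3q_Z)/6.
The leader anticipates this reaction. Substituting into P = 93 - 3Q gives P = 56 - (3/2)q_Z, so π_Z = (56 - (3/2)q_Z)q_Z - 19q_Z.
Maximising: ∂π_Z/∂q_Z = 37 - 3q_Z = 0, giving q_Z = 37/3.
Then q_E = (74 - 3·(37/3))/6 = 37/6.
Total output Q = 37/2, so price P = 93 - 3·(37/2) = 75/2.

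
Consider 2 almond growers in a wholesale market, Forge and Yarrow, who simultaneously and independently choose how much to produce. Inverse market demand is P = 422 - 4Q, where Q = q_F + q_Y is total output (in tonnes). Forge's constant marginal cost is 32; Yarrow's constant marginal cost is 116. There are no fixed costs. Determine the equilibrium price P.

Forge's profit: π_F = (422 - 4Q)q_F - (32q_F). Setting ∂π_F/∂q_F = 0: 390 - 8q_F - 4(q_Y) = 0.
Yarrow's profit: π_Y = (422 - 4Q)q_Y - (116q_Y). Setting ∂π_Y/∂q_Y = 0: 306 - 8q_Y - 4(q_F) = 0.
Best responses: q_F = (390 - 4q_Y)/8, q_Y = (306 - 4q_F)/8.
Solving the pair: q_F = 79/2, q_Y = 37/2.
Total output Q = 58, so price P = 422 - 4·58 = 190.

190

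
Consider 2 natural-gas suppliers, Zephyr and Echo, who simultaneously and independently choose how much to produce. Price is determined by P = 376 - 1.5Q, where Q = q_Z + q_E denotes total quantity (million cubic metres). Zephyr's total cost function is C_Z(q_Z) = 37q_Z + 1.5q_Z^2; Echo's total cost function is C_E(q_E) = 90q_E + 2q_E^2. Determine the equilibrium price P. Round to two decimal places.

257.08

Zephyr's profit: π_Z = (376 - 1.5Q)q_Z - (37q_Z + (3/2)q_Z²). Setting ∂π_Z/∂q_Z = 0: 339 - 6q_Z - (3/2)(q_E) = 0.
Echo's profit: π_E = (376 - 1.5Q)q_E - (90q_E + 2q_E²). Setting ∂π_E/∂q_E = 0: 286 - 7q_E - (3/2)(q_Z) = 0.
Rearranging gives the reaction functions q_Z = (339 - (3/2)q_E)/6 and q_E = (286 - (3/2)q_Z)/7.
Solving the pair: q_Z = 48.9057, q_E = 1610/53.
Total output Q = 79.2830, so price P = 376 - (3/2)·79.2830 = 257.0755.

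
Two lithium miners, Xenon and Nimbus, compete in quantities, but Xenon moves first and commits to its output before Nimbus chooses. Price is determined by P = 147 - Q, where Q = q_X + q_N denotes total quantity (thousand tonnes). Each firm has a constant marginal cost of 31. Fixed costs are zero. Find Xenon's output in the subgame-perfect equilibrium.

58

Solve by backward induction. Given q_X, the follower Nimbus maximises π_N = (147 - q_X - q_N)q_N - 31q_N.
Follower FOC: 116 - q_X - 2q_N = 0, so q_N(q_X) = (116 - q_X)/2.
Xenon substitutes q_N(q_X) into its own profit: π_X = q_X(147 - q_X - (116 - q_X)/2) - 31q_X = (89 - (1/2)q_X)q_X - 31q_X.
Maximising: ∂π_X/∂q_X = 58 - q_X = 0, giving q_X = 58.
Then q_N = (116 - 58)/2 = 29.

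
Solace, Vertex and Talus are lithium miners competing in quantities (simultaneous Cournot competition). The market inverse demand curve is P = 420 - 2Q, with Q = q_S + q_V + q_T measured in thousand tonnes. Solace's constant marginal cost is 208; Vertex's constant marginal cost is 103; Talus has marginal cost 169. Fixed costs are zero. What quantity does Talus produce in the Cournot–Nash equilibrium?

28

Solace's profit: π_S = (420 - 2Q)q_S - (208q_S). Setting ∂π_S/∂q_S = 0: 212 - 4q_S - 2(q_V + q_T) = 0.
Vertex's profit: π_V = (420 - 2Q)q_V - (103q_V). Setting ∂π_V/∂q_V = 0: 317 - 4q_V - 2(q_S + q_T) = 0.
Talus's first-order condition: 251 - 4q_T - 2(q_S + q_V) = 0.
Adding the 3 first-order conditions: 780 − 8Q = 0, so Q = 195/2.
Back-substituting: q_S = (212 − 195)/2 = 17/2, q_V = (317 − 195)/2 = 61, q_T = (251 − 195)/2 = 28.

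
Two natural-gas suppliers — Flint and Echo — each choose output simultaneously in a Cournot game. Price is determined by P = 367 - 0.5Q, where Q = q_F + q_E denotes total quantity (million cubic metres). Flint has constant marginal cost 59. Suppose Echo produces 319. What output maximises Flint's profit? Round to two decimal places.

With the rival's output fixed at 319, Flint's profit is π_F = (367 - (1/2)·319 - (1/2)q_F)q_F - (59q_F) = (415/2 - (1/2)q_F)q_F - (59q_F).
∂π_F/∂q_F = 297/2 - q_F = 0, so q_F = 297/2.

148.50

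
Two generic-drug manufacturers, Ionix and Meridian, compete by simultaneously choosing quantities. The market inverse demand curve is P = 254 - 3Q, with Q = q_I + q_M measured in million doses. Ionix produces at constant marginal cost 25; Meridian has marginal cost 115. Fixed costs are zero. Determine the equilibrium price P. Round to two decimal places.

Ionix's profit: π_I = (254 - 3Q)q_I - (25q_I). Setting ∂π_I/∂q_I = 0: 229 - 6q_I - 3(q_M) = 0.
Meridian's first-order condition: 139 - 6q_M - 3(q_I) = 0.
Rearranging gives the reaction functions q_I = (229 - 3q_M)/6 and q_M = (139 - 3q_I)/6.
Substituting one into the other gives q_I = 319/9 and q_M = 49/9.
Total output Q = 368/9, so price P = 254 - 3·(368/9) = 394/3.

131.33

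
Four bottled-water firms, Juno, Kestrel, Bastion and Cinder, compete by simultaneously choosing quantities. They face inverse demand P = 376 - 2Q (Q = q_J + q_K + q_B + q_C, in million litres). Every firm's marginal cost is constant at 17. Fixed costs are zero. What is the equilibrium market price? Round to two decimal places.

88.80

A representative firm's profit is π_i = q_i(376 - 2Q) - 17q_i.
First-order condition (treating rivals' output as given): 359 - 4q_i - 2·Σ_{j≠i} q_j = 0.
With identical firms every q_j equals q_i, so Σ_{j≠i} q_j = 3q_i and 359 = 10q_i, giving q_i = 359/10.
Total output Q = 718/5, so price P = 376 - 2·(718/5) = 444/5.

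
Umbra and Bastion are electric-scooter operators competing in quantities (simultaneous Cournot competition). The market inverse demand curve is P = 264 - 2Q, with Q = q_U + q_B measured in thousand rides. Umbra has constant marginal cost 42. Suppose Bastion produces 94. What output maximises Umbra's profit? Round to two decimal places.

8.50

With the rival's output fixed at 94, Umbra's profit is π_U = (264 - 2·94 - 2q_U)q_U - (42q_U) = (76 - 2q_U)q_U - (42q_U).
∂π_U/∂q_U = 34 - 4q_U = 0, so q_U = 17/2.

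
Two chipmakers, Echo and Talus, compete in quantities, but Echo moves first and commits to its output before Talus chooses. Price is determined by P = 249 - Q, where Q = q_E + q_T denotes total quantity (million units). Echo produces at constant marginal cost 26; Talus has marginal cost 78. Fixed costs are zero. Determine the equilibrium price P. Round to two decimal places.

The follower Talus best-responds to any q_E: π_T = (249 - Q)q_T - 78q_T.
∂π_T/∂q_T = 171 - q_E - 2q_T = 0 gives the reaction function q_T = (171 - q_E)/2.
The leader anticipates this reaction. Substituting into P = 249 - Q gives P = 327/2 - (1/2)q_E, so π_E = (327/2 - (1/2)q_E)q_E - 26q_E.
Maximising: ∂π_E/∂q_E = 275/2 - q_E = 0, giving q_E = 275/2.
Then q_T = (171 - 275/2)/2 = 67/4.
Total output Q = 617/4, so price P = 249 - 617/4 = 379/4.

94.75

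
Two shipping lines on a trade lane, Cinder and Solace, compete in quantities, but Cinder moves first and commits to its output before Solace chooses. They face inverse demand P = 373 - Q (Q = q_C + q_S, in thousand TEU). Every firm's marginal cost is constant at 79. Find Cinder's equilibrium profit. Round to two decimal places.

10804.50

The follower Solace best-responds to any q_C: π_S = (373 - Q)q_S - 79q_S.
∂π_S/∂q_S = 294 - q_C - 2q_S = 0 gives the reaction function q_S = (294 - q_C)/2.
The leader anticipates this reaction. Substituting into P = 373 - Q gives P = 226 - (1/2)q_C, so π_C = (226 - (1/2)q_C)q_C - 79q_C.
Maximising: ∂π_C/∂q_C = 147 - q_C = 0, giving q_C = 147.
Then q_S = (294 - 147)/2 = 147/2.
Price P = 373 - 441/2 = 305/2.
Cinder's profit: (305/2 - 79)·147 = 10804.5000.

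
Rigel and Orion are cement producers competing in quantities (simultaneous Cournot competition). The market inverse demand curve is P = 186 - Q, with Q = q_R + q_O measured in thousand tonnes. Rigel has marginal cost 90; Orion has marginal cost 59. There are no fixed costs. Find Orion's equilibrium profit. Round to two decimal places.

Rigel's profit: π_R = (186 - Q)q_R - (90q_R). Setting ∂π_R/∂q_R = 0: 96 - 2q_R - (q_O) = 0.
Orion's first-order condition: 127 - 2q_O - (q_R) = 0.
Best responses: q_R = (96 - q_O)/2, q_O = (127 - q_R)/2.
Solving the pair: q_R = 65/3, q_O = 158/3.
Price P = 186 - 223/3 = 335/3.
Orion's profit: (335/3 - 59)·(158/3) = 2773.7778.

2773.78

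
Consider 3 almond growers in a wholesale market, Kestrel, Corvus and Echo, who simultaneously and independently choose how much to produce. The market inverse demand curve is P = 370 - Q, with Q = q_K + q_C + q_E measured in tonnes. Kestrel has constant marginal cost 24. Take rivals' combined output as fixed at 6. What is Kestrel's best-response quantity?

170

With rivals' combined output fixed at 6, Kestrel's profit is π_K = (370 - 6 - q_K)q_K - (24q_K) = (364 - q_K)q_K - (24q_K).
∂π_K/∂q_K = 340 - 2q_K = 0, so q_K = 170.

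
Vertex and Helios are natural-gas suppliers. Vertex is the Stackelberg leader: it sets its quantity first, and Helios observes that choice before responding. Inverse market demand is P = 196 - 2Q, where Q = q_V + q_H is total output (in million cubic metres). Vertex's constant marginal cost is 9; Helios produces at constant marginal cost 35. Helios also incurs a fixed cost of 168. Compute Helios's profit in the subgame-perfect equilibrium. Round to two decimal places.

203.28

Solve by backward induction. Given q_V, the follower Helios maximises π_H = (196 - 2q_V - 2q_H)q_H - 35q_H.
Follower FOC: 161 - 2q_V - 4q_H = 0, so q_H(q_V) = (161 - 2q_V)/4.
The leader anticipates this reaction. Substituting into P = 196 - 2Q gives P = 231/2 - q_V, so π_V = (231/2 - q_V)q_V - 9q_V.
The leader's first-order condition 213/2 - 2q_V = 0 yields q_V = 213/4.
Then q_H = (161 - 2·(213/4))/4 = 109/8.
Price P = 196 - 2·(535/8) = 249/4.
Helios's profit: (249/4 - 35)·(109/8) - 168 = 203.2813.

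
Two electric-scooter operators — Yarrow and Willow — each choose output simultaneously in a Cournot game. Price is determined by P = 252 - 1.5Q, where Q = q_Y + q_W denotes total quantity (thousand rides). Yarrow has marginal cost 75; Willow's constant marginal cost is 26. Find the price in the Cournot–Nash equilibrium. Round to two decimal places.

117.67

Yarrow's profit: π_Y = (252 - 1.5Q)q_Y - (75q_Y). Setting ∂π_Y/∂q_Y = 0: 177 - 3q_Y - (3/2)(q_W) = 0.
Willow's first-order condition: 226 - 3q_W - (3/2)(q_Y) = 0.
Rearranging gives the reaction functions q_Y = (177 - (3/2)q_W)/3 and q_W = (226 - (3/2)q_Y)/3.
Solving the pair: q_Y = 256/9, q_W = 550/9.
Total output Q = 806/9, so price P = 252 - (3/2)·(806/9) = 353/3.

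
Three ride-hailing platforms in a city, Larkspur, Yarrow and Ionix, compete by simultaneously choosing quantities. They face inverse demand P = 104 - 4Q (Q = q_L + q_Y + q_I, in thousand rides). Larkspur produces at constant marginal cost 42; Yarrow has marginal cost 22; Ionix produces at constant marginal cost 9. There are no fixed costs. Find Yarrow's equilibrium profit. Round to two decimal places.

Larkspur's profit: π_L = (104 - 4Q)q_L - (42q_L). Setting ∂π_L/∂q_L = 0: 62 - 8q_L - 4(q_Y + q_I) = 0.
Yarrow's first-order condition: 82 - 8q_Y - 4(q_L + q_I) = 0.
Ionix's profit: π_I = (104 - 4Q)q_I - (9q_I). Setting ∂π_I/∂q_I = 0: 95 - 8q_I - 4(q_L + q_Y) = 0.
Adding the 3 conditions: 239 − 8Q − 8Q = 0, i.e. Q = 239/16.
Back-substituting: q_L = (62 − 239/4)/4 = 9/16, q_Y = (82 − 239/4)/4 = 89/16, q_I = (95 − 239/4)/4 = 141/16.
Price P = 104 - 4·(239/16) = 177/4.
Yarrow's profit: (177/4 - 22)·(89/16) = 123.7656.

123.77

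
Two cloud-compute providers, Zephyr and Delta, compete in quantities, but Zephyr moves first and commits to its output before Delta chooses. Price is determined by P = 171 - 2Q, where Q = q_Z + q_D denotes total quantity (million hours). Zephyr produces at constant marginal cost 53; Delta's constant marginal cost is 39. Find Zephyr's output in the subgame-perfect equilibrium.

26

Solve by backward induction. Given q_Z, the follower Delta maximises π_D = (171 - 2q_Z - 2q_D)q_D - 39q_D.
Setting the follower's marginal profit to zero, 132 - 2q_Z - 4q_D = 0, i.e. q_D = (132 - 2q_Z)/4.
The leader anticipates this reaction. Substituting into P = 171 - 2Q gives P = 105 - q_Z, so π_Z = (105 - q_Z)q_Z - 53q_Z.
Leader FOC: 52 - 2q_Z = 0, so q_Z = 26.
Then q_D = (132 - 2·26)/4 = 20.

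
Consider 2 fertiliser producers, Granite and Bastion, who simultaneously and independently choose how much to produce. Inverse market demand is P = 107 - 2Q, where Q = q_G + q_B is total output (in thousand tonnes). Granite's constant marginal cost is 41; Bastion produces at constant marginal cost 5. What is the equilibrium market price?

Granite's profit: π_G = (107 - 2Q)q_G - (41q_G). Setting ∂π_G/∂q_G = 0: 66 - 4q_G - 2(q_B) = 0.
Bastion's profit: π_B = (107 - 2Q)q_B - (5q_B). Setting ∂π_B/∂q_B = 0: 102 - 4q_B - 2(q_G) = 0.
So q_G = (66 - 2q_B)/4 and q_B = (102 - 2q_G)/4.
Solving the pair: q_G = 5, q_B = 23.
Total output Q = 28, so price P = 107 - 2·28 = 51.

51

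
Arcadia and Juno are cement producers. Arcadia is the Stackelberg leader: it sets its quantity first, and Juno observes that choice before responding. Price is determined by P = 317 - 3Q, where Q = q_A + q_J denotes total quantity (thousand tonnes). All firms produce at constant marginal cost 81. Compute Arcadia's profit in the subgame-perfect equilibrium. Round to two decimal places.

The follower Juno best-responds to any q_A: π_J = (317 - 3Q)q_J - 81q_J.
∂π_J/∂q_J = 236 - 3q_A - 6q_J = 0 gives the reaction function q_J = (236 - 3q_A)/6.
The leader anticipates this reaction. Substituting into P = 317 - 3Q gives P = 199 - (3/2)q_A, so π_A = (199 - (3/2)q_A)q_A - 81q_A.
Maximising: ∂π_A/∂q_A = 118 - 3q_A = 0, giving q_A = 118/3.
Then q_J = (236 - 3·(118/3))/6 = 59/3.
Price P = 317 - 3·59 = 140.
Arcadia's profit: (140 - 81)·(118/3) = 2320.6667.

2320.67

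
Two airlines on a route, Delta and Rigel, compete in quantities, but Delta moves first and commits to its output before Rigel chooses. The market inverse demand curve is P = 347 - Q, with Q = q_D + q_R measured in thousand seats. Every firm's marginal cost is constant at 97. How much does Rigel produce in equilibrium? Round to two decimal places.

62.50

The follower Rigel best-responds to any q_D: π_R = (347 - Q)q_R - 97q_R.
Setting the follower's marginal profit to zero, 250 - q_D - 2q_R = 0, i.e. q_R = (250 - q_D)/2.
The leader anticipates this reaction. Substituting into P = 347 - Q gives P = 222 - (1/2)q_D, so π_D = (222 - (1/2)q_D)q_D - 97q_D.
The leader's first-order condition 125 - q_D = 0 yields q_D = 125.
Then q_R = (250 - 125)/2 = 125/2.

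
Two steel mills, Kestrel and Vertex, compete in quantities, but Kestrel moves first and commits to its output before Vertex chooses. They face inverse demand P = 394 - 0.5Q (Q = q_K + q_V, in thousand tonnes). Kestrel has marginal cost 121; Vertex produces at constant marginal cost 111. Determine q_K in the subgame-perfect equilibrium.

263

Solve by backward induction. Given q_K, the follower Vertex maximises π_V = (394 - (1/2)q_K - (1/2)q_V)q_V - 111q_V.
Follower FOC: 283 - (1/2)q_K - q_V = 0, so q_V(q_K) = (283 - (1/2)q_K).
Kestrel substitutes q_V(q_K) into its own profit: π_K = q_K(394 - (1/2)q_K - (283 - (1/2)q_K)/2) - 121q_K = (505/2 - (1/4)q_K)q_K - 121q_K.
The leader's first-order condition 263/2 - (1/2)q_K = 0 yields q_K = 263.
Then q_V = (283 - (1/2)·263) = 303/2.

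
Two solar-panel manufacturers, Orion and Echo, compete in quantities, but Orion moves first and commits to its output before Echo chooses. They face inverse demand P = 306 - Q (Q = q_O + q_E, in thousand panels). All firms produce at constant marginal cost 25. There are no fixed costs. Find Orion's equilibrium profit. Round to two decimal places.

9870.13

The follower Echo best-responds to any q_O: π_E = (306 - Q)q_E - 25q_E.
Follower FOC: 281 - q_O - 2q_E = 0, so q_E(q_O) = (281 - q_O)/2.
The leader anticipates this reaction. Substituting into P = 306 - Q gives P = 331/2 - (1/2)q_O, so π_O = (331/2 - (1/2)q_O)q_O - 25q_O.
The leader's first-order condition 281/2 - q_O = 0 yields q_O = 281/2.
Then q_E = (281 - 281/2)/2 = 281/4.
Price P = 306 - 843/4 = 381/4.
Orion's profit: (381/4 - 25)·(281/2) = 9870.1250.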